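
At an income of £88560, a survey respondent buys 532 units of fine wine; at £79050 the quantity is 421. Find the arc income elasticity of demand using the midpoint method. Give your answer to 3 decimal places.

2.053

ΔQ = 421 − 532 = -111; midpoint Q̄ = (532 + 421)/2 = 476.5.
ΔI = 79050 − 88560 = -9510; midpoint Ī = (88560 + 79050)/2 = 83805.
η = (ΔQ/Q̄) ÷ (ΔI/Ī) = (-111/476.5) ÷ (-9510/83805) = 2.053.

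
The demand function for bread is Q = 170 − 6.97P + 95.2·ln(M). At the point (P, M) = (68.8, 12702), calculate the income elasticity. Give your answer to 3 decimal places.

0.161

At P = 68.8, M = 12702: Q = 590.058.
Holding P constant, ∂Q/∂M = 95.2/M = 0.00749488.
η_M = (∂Q/∂M)·(M/Q) = 0.00749488 × (12702/590.058) = 0.161.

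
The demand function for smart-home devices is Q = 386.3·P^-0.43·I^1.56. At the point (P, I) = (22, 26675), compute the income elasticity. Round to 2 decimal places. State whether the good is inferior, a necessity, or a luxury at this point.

1.56 (luxury)

For a multiplicative demand Q = A·P^α·I^β, the income elasticity is β everywhere.
Here β = 1.56, so η = 1.56.
Since η > 1, this is a luxury.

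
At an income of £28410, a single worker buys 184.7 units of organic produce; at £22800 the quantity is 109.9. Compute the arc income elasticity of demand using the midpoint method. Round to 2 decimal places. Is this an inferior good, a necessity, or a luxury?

2.32 (luxury)

ΔQ = 109.9 − 184.7 = -74.8; midpoint Q̄ = (184.7 + 109.9)/2 = 147.3.
ΔI = 22800 − 28410 = -5610; midpoint Ī = (28410 + 22800)/2 = 25605.
η = (ΔQ/Q̄) ÷ (ΔI/Ī) = (-74.8/147.3) ÷ (-5610/25605) = 2.32.
η > 1 ⇒ luxury.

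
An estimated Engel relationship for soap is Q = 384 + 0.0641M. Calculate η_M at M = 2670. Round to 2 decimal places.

0.31

At M = 2670: Q = 555.147.
dQ/dM = 0.0641.
η = (dQ/dM)·(M/Q) = 0.0641 × (2670/555.147) = 0.31.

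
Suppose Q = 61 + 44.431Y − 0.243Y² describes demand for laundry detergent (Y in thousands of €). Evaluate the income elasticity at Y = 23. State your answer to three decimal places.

0.801

At Y = 23: Q = 954.3660.
dQ/dY = 44.431 − 0.486Y = 33.25300.
η = (dQ/dY)·(Y/Q) = 33.25300 × (23/954.3660) = 0.801.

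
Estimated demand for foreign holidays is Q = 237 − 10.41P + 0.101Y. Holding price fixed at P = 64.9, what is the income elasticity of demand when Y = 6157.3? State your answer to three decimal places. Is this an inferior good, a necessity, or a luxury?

At P = 64.9, Y = 6157.3: Q = 183.278.
Holding P constant, ∂Q/∂Y = 0.101.
η_Y = (∂Q/∂Y)·(Y/Q) = 0.101 × (6157.3/183.278) = 3.393.
Since η > 1, this is a luxury.

3.393 (luxury)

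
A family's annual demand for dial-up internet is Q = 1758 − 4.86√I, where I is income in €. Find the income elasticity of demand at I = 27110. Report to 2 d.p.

At I = 27110: Q = 957.795.
dQ/dI = -4.86/(2√I) = -0.0147585 at this income.
η = (dQ/dI)·(I/Q) = -0.0147585 × (27110/957.795) = -0.42.

-0.42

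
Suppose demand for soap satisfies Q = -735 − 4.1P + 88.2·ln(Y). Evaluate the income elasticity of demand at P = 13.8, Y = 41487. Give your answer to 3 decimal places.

At P = 13.8, Y = 41487: Q = 146.263.
Holding P constant, ∂Q/∂Y = 88.2/Y = 0.00212597.
η_Y = (∂Q/∂Y)·(Y/Q) = 0.00212597 × (41487/146.263) = 0.603.

0.603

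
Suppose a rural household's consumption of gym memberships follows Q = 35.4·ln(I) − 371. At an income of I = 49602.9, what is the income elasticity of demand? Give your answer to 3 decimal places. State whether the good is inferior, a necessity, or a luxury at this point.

3.016 (luxury)

At I = 49602.9: Q = 11.738.
dQ/dI = 35.4/I = 0.000713668 at this income.
η = (dQ/dI)·(I/Q) = 0.000713668 × (49602.9/11.738) = 3.016.
Since η > 1, the good is a luxury.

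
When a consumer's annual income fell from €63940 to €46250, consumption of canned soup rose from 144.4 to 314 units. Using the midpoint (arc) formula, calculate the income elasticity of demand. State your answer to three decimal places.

ΔQ = 314 − 144.4 = 169.6; midpoint Q̄ = (144.4 + 314)/2 = 229.2.
ΔI = 46250 − 63940 = -17690; midpoint Ī = (63940 + 46250)/2 = 55095.
η = (ΔQ/Q̄) ÷ (ΔI/Ī) = (169.6/229.2) ÷ (-17690/55095) = -2.305.

-2.305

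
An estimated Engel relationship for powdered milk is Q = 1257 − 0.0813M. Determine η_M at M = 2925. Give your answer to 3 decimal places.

-0.233

At M = 2925: Q = 1019.198.
dQ/dM = −0.0813.
η = (dQ/dM)·(M/Q) = -0.0813 × (2925/1019.198) = -0.233.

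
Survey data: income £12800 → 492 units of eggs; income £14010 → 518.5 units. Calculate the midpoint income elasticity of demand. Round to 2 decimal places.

ΔQ = 518.5 − 492 = 26.5; midpoint Q̄ = (492 + 518.5)/2 = 505.25.
ΔI = 14010 − 12800 = 1210; midpoint Ī = (12800 + 14010)/2 = 13405.
η = (ΔQ/Q̄) ÷ (ΔI/Ī) = (26.5/505.25) ÷ (1210/13405) = 0.58.

0.58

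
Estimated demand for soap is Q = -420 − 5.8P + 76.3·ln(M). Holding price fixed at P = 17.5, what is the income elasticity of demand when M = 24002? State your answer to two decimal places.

0.31

At P = 17.5, M = 24002: Q = 248.054.
Holding P constant, ∂Q/∂M = 76.3/M = 0.0031789.
η_M = (∂Q/∂M)·(M/Q) = 0.0031789 × (24002/248.054) = 0.31.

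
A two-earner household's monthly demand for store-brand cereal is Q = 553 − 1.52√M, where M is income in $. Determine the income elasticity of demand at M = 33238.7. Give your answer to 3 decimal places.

-0.502

At M = 33238.7: Q = 275.881.
dQ/dM = -1.52/(2√M) = -0.00416861 at this income.
η = (dQ/dM)·(M/Q) = -0.00416861 × (33238.7/275.881) = -0.502.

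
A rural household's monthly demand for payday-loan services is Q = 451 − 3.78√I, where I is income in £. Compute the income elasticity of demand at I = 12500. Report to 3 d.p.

-7.445

At I = 12500: Q = 28.383.
dQ/dI = -3.78/(2√I) = -0.0169047 at this income.
η = (dQ/dI)·(I/Q) = -0.0169047 × (12500/28.383) = -7.445.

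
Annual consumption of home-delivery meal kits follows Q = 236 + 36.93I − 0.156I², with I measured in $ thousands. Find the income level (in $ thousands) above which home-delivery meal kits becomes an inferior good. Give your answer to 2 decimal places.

dQ/dI = 36.93 − 0.312I.
The good is inferior where dQ/dI < 0. Setting dQ/dI = 0 gives I = 36.93 / 0.312 = 118.37.

118.37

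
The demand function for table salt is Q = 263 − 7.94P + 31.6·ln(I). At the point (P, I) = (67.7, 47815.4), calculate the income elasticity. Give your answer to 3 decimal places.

At P = 67.7, I = 47815.4: Q = 65.955.
Holding P constant, ∂Q/∂I = 31.6/I = 0.000660875.
η_I = (∂Q/∂I)·(I/Q) = 0.000660875 × (47815.4/65.955) = 0.479.

0.479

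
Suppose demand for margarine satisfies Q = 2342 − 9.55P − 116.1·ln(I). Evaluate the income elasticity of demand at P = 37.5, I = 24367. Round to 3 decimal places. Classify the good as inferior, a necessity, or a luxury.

-0.143 (inferior good)

At P = 37.5, I = 24367: Q = 811.151.
Holding P constant, ∂Q/∂I = -116.1/I = -0.00476464.
η_I = (∂Q/∂I)·(I/Q) = -0.00476464 × (24367/811.151) = -0.143.
Since η < 0, this is an inferior good.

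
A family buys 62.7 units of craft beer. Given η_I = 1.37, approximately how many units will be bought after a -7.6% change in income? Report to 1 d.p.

56.2

%ΔQ ≈ η × %ΔI = 1.37 × (-7.6%) = -10.412%.
New Q ≈ 62.7 × (1 − 0.10412) = 56.2.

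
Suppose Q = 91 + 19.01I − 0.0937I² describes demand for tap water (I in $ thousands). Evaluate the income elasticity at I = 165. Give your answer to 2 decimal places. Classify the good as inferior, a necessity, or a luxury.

-2.90 (inferior good)

At I = 165: Q = 676.6675.
dQ/dI = 19.01 − 0.1874I = -11.91100.
η = (dQ/dI)·(I/Q) = -11.91100 × (165/676.6675) = -2.90.
η < 0 ⇒ inferior good.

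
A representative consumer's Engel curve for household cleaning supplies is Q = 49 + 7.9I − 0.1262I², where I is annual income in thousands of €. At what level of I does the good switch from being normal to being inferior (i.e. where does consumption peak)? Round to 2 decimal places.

dQ/dI = 7.9 − 0.2524I.
The good is inferior where dQ/dI < 0. Setting dQ/dI = 0 gives I = 7.9 / 0.2524 = 31.30.

31.30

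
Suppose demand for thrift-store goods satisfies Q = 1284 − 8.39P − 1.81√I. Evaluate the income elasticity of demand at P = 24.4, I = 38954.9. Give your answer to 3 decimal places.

-0.247

At P = 24.4, I = 38954.9: Q = 722.044.
Holding P constant, ∂Q/∂I = -1.81/(2√I) = -0.0045853.
η_I = (∂Q/∂I)·(I/Q) = -0.0045853 × (38954.9/722.044) = -0.247.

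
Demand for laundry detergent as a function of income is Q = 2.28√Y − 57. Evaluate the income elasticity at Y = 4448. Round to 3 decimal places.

At Y = 4448: Q = 95.061.
dQ/dY = 2.28/(2√Y) = 0.0170932 at this income.
η = (dQ/dY)·(Y/Q) = 0.0170932 × (4448/95.061) = 0.800.

0.800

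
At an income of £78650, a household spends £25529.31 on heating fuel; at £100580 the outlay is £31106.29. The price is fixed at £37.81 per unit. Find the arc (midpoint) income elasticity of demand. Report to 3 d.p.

With a constant price, Q₁ = 25529.31/37.81 = 675.200 and Q₂ = 31106.29/37.81 = 822.700 (equivalently, work directly with expenditure since P cancels).
Midpoint %ΔQ = (31106.29 − 25529.31)/28317.80 = 0.19694; midpoint %ΔI = (100580 − 78650)/89615 = 0.24471.
η = 0.19694 / 0.24471 = 0.805.

0.805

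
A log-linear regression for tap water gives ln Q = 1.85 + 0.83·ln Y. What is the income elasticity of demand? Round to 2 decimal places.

0.83

In a log-linear demand, the coefficient on ln Y is the income elasticity.
So η = 0.83.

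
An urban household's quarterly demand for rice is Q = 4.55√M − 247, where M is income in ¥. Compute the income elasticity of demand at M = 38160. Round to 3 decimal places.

0.692

At M = 38160: Q = 641.824.
dQ/dM = 4.55/(2√M) = 0.011646 at this income.
η = (dQ/dM)·(M/Q) = 0.011646 × (38160/641.824) = 0.692.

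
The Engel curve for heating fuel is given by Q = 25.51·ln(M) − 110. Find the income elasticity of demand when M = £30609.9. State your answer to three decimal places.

0.166

At M = 30609.9: Q = 153.495.
dQ/dM = 25.51/M = 0.000833391 at this income.
η = (dQ/dM)·(M/Q) = 0.000833391 × (30609.9/153.495) = 0.166.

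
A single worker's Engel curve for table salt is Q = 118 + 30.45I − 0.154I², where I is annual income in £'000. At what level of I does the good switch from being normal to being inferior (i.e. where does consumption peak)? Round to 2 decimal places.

dQ/dI = 30.45 − 0.308I.
The good is inferior where dQ/dI < 0. Setting dQ/dI = 0 gives I = 30.45 / 0.308 = 98.86.

98.86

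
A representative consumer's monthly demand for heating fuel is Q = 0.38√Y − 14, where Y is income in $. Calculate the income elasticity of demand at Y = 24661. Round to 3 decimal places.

At Y = 24661: Q = 45.675.
dQ/dY = 0.38/(2√Y) = 0.0012099 at this income.
η = (dQ/dY)·(Y/Q) = 0.0012099 × (24661/45.675) = 0.653.

0.653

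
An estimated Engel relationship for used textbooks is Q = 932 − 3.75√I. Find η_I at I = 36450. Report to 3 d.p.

At I = 36450: Q = 216.054.
dQ/dI = -3.75/(2√I) = -0.00982093 at this income.
η = (dQ/dI)·(I/Q) = -0.00982093 × (36450/216.054) = -1.657.

-1.657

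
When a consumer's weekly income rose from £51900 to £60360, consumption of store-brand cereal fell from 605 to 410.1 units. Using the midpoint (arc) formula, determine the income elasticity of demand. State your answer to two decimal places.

-2.55

ΔQ = 410.1 − 605 = -194.9; midpoint Q̄ = (605 + 410.1)/2 = 507.55.
ΔI = 60360 − 51900 = 8460; midpoint Ī = (51900 + 60360)/2 = 56130.
η = (ΔQ/Q̄) ÷ (ΔI/Ī) = (-194.9/507.55) ÷ (8460/56130) = -2.55.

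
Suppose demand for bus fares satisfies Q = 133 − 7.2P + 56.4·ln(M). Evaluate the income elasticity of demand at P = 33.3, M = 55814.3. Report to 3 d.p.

At P = 33.3, M = 55814.3: Q = 509.680.
Holding P constant, ∂Q/∂M = 56.4/M = 0.00101049.
η_M = (∂Q/∂M)·(M/Q) = 0.00101049 × (55814.3/509.680) = 0.111.

0.111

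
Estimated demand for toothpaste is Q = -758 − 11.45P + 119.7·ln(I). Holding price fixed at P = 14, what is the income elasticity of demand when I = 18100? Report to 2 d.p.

At P = 14, I = 18100: Q = 255.199.
Holding P constant, ∂Q/∂I = 119.7/I = 0.00661326.
η_I = (∂Q/∂I)·(I/Q) = 0.00661326 × (18100/255.199) = 0.47.

0.47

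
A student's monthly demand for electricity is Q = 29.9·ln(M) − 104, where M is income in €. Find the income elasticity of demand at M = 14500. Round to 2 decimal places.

0.16

At M = 14500: Q = 182.499.
dQ/dM = 29.9/M = 0.00206207 at this income.
η = (dQ/dM)·(M/Q) = 0.00206207 × (14500/182.499) = 0.16.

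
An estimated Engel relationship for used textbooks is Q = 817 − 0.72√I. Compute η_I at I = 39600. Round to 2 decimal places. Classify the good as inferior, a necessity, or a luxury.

At I = 39600: Q = 673.722.
dQ/dI = -0.72/(2√I) = -0.00180907 at this income.
η = (dQ/dI)·(I/Q) = -0.00180907 × (39600/673.722) = -0.11.
Since η < 0, the good is an inferior good.

-0.11 (inferior good)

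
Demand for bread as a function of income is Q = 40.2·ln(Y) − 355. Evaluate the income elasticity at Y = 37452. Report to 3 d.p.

At Y = 37452: Q = 68.339.
dQ/dY = 40.2/Y = 0.00107337 at this income.
η = (dQ/dY)·(Y/Q) = 0.00107337 × (37452/68.339) = 0.588.

0.588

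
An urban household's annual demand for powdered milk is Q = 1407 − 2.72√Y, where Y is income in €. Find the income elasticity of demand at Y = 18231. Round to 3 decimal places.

-0.177

At Y = 18231: Q = 1039.740.
dQ/dY = -2.72/(2√Y) = -0.0100724 at this income.
η = (dQ/dY)·(Y/Q) = -0.0100724 × (18231/1039.740) = -0.177.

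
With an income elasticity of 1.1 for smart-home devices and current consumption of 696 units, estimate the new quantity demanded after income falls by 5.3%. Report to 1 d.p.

655.4

%ΔQ ≈ η × %ΔI = 1.1 × (-5.3%) = -5.83%.
New Q ≈ 696 × (1 − 0.0583) = 655.4.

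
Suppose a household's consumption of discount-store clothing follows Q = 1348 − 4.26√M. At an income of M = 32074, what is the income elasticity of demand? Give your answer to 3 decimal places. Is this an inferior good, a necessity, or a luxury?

-0.652 (inferior good)

At M = 32074: Q = 585.067.
dQ/dM = -4.26/(2√M) = -0.0118933 at this income.
η = (dQ/dM)·(M/Q) = -0.0118933 × (32074/585.067) = -0.652.
Since η < 0, the good is an inferior good.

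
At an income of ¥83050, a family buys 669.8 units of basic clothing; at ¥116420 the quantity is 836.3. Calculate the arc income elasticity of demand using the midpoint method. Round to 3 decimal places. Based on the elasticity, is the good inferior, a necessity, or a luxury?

0.661 (necessity)

ΔQ = 836.3 − 669.8 = 166.5; midpoint Q̄ = (669.8 + 836.3)/2 = 753.05.
ΔI = 116420 − 83050 = 33370; midpoint Ī = (83050 + 116420)/2 = 99735.
η = (ΔQ/Q̄) ÷ (ΔI/Ī) = (166.5/753.05) ÷ (33370/99735) = 0.661.
0 < η < 1 ⇒ necessity.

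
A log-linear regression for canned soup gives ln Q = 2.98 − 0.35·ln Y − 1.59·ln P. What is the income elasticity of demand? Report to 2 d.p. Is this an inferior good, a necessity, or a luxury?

-0.35 (inferior good)

In a log-linear demand, the coefficient on ln Y is the income elasticity.
So η = -0.35.
η < 0 ⇒ inferior good.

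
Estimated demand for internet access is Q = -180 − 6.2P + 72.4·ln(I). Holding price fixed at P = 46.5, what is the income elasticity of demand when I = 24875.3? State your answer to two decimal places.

At P = 46.5, I = 24875.3: Q = 264.506.
Holding P constant, ∂Q/∂I = 72.4/I = 0.00291052.
η_I = (∂Q/∂I)·(I/Q) = 0.00291052 × (24875.3/264.506) = 0.27.

0.27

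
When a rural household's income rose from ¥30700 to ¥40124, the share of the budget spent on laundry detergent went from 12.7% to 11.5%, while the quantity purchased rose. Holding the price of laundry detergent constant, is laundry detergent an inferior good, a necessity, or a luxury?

Quantity rises but the budget share falls as income rises, so 0 < η < 1.

necessity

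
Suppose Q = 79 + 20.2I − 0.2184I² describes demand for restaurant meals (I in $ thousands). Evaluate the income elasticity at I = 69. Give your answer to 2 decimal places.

-1.58

At I = 69: Q = 432.9976.
dQ/dI = 20.2 − 0.4368I = -9.93920.
η = (dQ/dI)·(I/Q) = -9.93920 × (69/432.9976) = -1.58.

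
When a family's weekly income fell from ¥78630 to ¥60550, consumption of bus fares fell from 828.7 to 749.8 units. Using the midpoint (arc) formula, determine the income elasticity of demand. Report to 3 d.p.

ΔQ = 749.8 − 828.7 = -78.9; midpoint Q̄ = (828.7 + 749.8)/2 = 789.25.
ΔI = 60550 − 78630 = -18080; midpoint Ī = (78630 + 60550)/2 = 69590.
η = (ΔQ/Q̄) ÷ (ΔI/Ī) = (-78.9/789.25) ÷ (-18080/69590) = 0.385.

0.385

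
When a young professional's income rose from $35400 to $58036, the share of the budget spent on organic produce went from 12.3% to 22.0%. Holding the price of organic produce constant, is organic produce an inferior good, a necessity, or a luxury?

The budget share rises as income rises, so η > 1.

luxury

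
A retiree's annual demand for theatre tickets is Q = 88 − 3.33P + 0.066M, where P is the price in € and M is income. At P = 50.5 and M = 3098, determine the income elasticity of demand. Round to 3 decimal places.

1.645

At P = 50.5, M = 3098: Q = 124.303.
Holding P constant, ∂Q/∂M = 0.066.
η_M = (∂Q/∂M)·(M/Q) = 0.066 × (3098/124.303) = 1.645.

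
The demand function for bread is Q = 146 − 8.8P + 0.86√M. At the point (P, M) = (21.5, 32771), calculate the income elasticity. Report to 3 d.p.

0.692

At P = 21.5, M = 32771: Q = 112.484.
Holding P constant, ∂Q/∂M = 0.86/(2√M) = 0.00237533.
η_M = (∂Q/∂M)·(M/Q) = 0.00237533 × (32771/112.484) = 0.692.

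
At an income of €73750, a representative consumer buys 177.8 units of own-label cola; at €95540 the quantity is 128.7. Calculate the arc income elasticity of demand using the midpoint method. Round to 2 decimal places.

ΔQ = 128.7 − 177.8 = -49.1; midpoint Q̄ = (177.8 + 128.7)/2 = 153.25.
ΔI = 95540 − 73750 = 21790; midpoint Ī = (73750 + 95540)/2 = 84645.
η = (ΔQ/Q̄) ÷ (ΔI/Ī) = (-49.1/153.25) ÷ (21790/84645) = -1.24.

-1.24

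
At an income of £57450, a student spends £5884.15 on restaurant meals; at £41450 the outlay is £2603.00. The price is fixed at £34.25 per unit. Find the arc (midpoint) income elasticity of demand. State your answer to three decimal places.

With a constant price, Q₁ = 5884.15/34.25 = 171.800 and Q₂ = 2603.00/34.25 = 76.000 (equivalently, work directly with expenditure since P cancels).
Midpoint %ΔQ = (2603.00 − 5884.15)/4243.58 = -0.77320; midpoint %ΔI = (41450 − 57450)/49450 = -0.32356.
η = -0.77320 / -0.32356 = 2.390.

2.390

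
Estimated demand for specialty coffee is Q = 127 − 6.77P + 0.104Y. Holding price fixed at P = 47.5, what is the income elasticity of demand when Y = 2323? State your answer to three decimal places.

5.138

At P = 47.5, Y = 2323: Q = 47.017.
Holding P constant, ∂Q/∂Y = 0.104.
η_Y = (∂Q/∂Y)·(Y/Q) = 0.104 × (2323/47.017) = 5.138.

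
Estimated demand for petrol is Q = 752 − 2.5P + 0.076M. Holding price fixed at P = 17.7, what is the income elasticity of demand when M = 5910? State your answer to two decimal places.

0.39

At P = 17.7, M = 5910: Q = 1156.910.
Holding P constant, ∂Q/∂M = 0.076.
η_M = (∂Q/∂M)·(M/Q) = 0.076 × (5910/1156.910) = 0.39.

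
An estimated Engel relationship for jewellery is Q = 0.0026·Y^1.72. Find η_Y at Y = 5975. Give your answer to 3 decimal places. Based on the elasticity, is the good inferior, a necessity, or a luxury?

For Q = A·Y^β the income elasticity is constant and equal to β.
Here β = 1.72, so η = 1.720.
Since η > 1, the good is a luxury.

1.720 (luxury)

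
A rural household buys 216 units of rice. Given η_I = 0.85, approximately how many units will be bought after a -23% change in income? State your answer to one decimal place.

%ΔQ ≈ η × %ΔI = 0.85 × (-23%) = -19.55%.
New Q ≈ 216 × (1 − 0.1955) = 173.8.

173.8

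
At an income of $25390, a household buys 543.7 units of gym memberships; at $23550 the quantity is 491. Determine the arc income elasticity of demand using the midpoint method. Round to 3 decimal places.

ΔQ = 491 − 543.7 = -52.7; midpoint Q̄ = (543.7 + 491)/2 = 517.35.
ΔI = 23550 − 25390 = -1840; midpoint Ī = (25390 + 23550)/2 = 24470.
η = (ΔQ/Q̄) ÷ (ΔI/Ī) = (-52.7/517.35) ÷ (-1840/24470) = 1.355.

1.355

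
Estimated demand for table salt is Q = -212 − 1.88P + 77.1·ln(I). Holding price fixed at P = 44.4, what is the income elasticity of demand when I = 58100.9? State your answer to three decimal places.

At P = 44.4, I = 58100.9: Q = 550.310.
Holding P constant, ∂Q/∂I = 77.1/I = 0.001327.
η_I = (∂Q/∂I)·(I/Q) = 0.001327 × (58100.9/550.310) = 0.140.

0.140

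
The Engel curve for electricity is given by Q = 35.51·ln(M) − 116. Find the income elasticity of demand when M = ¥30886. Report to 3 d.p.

0.141

At M = 30886: Q = 251.104.
dQ/dM = 35.51/M = 0.00114971 at this income.
η = (dQ/dM)·(M/Q) = 0.00114971 × (30886/251.104) = 0.141.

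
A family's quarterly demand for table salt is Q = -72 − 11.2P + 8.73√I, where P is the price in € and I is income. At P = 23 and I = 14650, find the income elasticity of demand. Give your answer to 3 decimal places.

At P = 23, I = 14650: Q = 727.055.
Holding P constant, ∂Q/∂I = 8.73/(2√I) = 0.0360633.
η_I = (∂Q/∂I)·(I/Q) = 0.0360633 × (14650/727.055) = 0.727.

0.727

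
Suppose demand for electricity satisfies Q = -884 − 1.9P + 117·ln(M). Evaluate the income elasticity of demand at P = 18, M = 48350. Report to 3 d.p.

0.340

At P = 18, M = 48350: Q = 343.788.
Holding P constant, ∂Q/∂M = 117/M = 0.00241986.
η_M = (∂Q/∂M)·(M/Q) = 0.00241986 × (48350/343.788) = 0.340.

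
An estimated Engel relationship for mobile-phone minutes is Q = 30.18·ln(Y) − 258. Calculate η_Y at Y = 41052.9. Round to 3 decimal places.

0.482

At Y = 41052.9: Q = 62.591.
dQ/dY = 30.18/Y = 0.000735149 at this income.
η = (dQ/dY)·(Y/Q) = 0.000735149 × (41052.9/62.591) = 0.482.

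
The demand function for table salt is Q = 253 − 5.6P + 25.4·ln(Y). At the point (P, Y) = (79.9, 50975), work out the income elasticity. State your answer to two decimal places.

At P = 79.9, Y = 50975: Q = 80.873.
Holding P constant, ∂Q/∂Y = 25.4/Y = 0.000498283.
η_Y = (∂Q/∂Y)·(Y/Q) = 0.000498283 × (50975/80.873) = 0.31.

0.31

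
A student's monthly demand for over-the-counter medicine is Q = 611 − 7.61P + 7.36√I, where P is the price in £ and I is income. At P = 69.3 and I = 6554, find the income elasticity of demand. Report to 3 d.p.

At P = 69.3, I = 6554: Q = 679.469.
Holding P constant, ∂Q/∂I = 7.36/(2√I) = 0.0454564.
η_I = (∂Q/∂I)·(I/Q) = 0.0454564 × (6554/679.469) = 0.438.

0.438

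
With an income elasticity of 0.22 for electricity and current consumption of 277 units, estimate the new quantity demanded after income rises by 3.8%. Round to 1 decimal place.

279.3

%ΔQ ≈ η × %ΔI = 0.22 × 3.8% = 0.836%.
New Q ≈ 277 × (1 + 0.00836) = 279.3.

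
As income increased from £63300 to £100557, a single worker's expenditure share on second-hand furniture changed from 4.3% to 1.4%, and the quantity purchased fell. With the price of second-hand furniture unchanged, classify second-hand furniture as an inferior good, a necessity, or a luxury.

inferior good

Quantity demanded falls as income rises, so η < 0.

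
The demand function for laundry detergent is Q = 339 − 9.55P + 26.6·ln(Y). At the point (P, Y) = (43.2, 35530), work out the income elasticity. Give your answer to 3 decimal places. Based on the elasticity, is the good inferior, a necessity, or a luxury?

0.130 (necessity)

At P = 43.2, Y = 35530: Q = 205.158.
Holding P constant, ∂Q/∂Y = 26.6/Y = 0.000748663.
η_Y = (∂Q/∂Y)·(Y/Q) = 0.000748663 × (35530/205.158) = 0.130.
Since 0 < η < 1, this is a necessity.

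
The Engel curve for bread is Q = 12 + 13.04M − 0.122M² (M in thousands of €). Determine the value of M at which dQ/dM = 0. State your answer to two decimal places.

53.44

dQ/dM = 13.04 − 0.244M.
The good is inferior where dQ/dM < 0. Setting dQ/dM = 0 gives M = 13.04 / 0.244 = 53.44.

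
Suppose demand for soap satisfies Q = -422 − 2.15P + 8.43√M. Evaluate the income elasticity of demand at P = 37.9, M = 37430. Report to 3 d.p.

At P = 37.9, M = 37430: Q = 1127.453.
Holding P constant, ∂Q/∂M = 8.43/(2√M) = 0.0217865.
η_M = (∂Q/∂M)·(M/Q) = 0.0217865 × (37430/1127.453) = 0.723.

0.723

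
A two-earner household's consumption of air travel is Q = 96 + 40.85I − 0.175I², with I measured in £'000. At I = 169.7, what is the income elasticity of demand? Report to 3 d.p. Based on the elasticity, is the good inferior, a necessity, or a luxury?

At I = 169.7: Q = 1988.5793.
dQ/dI = 40.85 − 0.35I = -18.54500.
η = (dQ/dI)·(I/Q) = -18.54500 × (169.7/1988.5793) = -1.583.
η < 0 ⇒ inferior good.

-1.583 (inferior good)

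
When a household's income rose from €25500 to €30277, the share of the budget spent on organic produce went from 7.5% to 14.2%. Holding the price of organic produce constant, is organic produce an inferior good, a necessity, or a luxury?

The budget share rises as income rises, so η > 1.

luxury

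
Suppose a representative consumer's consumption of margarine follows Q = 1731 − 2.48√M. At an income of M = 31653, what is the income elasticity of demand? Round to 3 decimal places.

-0.171

At M = 31653: Q = 1289.776.
dQ/dM = -2.48/(2√M) = -0.0069697 at this income.
η = (dQ/dM)·(M/Q) = -0.0069697 × (31653/1289.776) = -0.171.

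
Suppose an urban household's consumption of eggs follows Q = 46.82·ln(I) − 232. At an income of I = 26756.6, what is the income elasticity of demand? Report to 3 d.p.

0.191

At I = 26756.6: Q = 245.308.
dQ/dI = 46.82/I = 0.00174985 at this income.
η = (dQ/dI)·(I/Q) = 0.00174985 × (26756.6/245.308) = 0.191.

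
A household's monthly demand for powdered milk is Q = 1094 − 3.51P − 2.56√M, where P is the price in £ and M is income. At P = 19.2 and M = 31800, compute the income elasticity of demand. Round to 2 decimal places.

At P = 19.2, M = 31800: Q = 570.095.
Holding P constant, ∂Q/∂M = -2.56/(2√M) = -0.00717788.
η_M = (∂Q/∂M)·(M/Q) = -0.00717788 × (31800/570.095) = -0.40.

-0.40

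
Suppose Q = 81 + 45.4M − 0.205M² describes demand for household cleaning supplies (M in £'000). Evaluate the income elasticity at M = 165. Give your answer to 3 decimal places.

-1.844

At M = 165: Q = 1990.8750.
dQ/dM = 45.4 − 0.41M = -22.25000.
η = (dQ/dM)·(M/Q) = -22.25000 × (165/1990.8750) = -1.844.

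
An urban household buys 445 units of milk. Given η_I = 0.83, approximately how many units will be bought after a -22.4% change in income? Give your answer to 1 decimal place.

%ΔQ ≈ η × %ΔI = 0.83 × (-22.4%) = -18.592%.
New Q ≈ 445 × (1 − 0.18592) = 362.3.

362.3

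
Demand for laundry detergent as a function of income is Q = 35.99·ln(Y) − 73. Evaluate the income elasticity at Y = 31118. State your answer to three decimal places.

0.120

At Y = 31118: Q = 299.336.
dQ/dY = 35.99/Y = 0.00115657 at this income.
η = (dQ/dY)·(Y/Q) = 0.00115657 × (31118/299.336) = 0.120.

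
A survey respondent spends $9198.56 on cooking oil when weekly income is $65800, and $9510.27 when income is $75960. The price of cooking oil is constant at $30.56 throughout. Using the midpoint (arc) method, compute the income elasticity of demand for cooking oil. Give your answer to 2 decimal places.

With a constant price, Q₁ = 9198.56/30.56 = 301.000 and Q₂ = 9510.27/30.56 = 311.200 (equivalently, work directly with expenditure since P cancels).
Midpoint %ΔQ = (9510.27 − 9198.56)/9354.42 = 0.03332; midpoint %ΔI = (75960 − 65800)/70880 = 0.14334.
η = 0.03332 / 0.14334 = 0.23.

0.23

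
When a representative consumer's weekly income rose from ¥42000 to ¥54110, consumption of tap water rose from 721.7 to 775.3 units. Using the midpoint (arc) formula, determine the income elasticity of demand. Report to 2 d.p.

0.28

ΔQ = 775.3 − 721.7 = 53.6; midpoint Q̄ = (721.7 + 775.3)/2 = 748.5.
ΔI = 54110 − 42000 = 12110; midpoint Ī = (42000 + 54110)/2 = 48055.
η = (ΔQ/Q̄) ÷ (ΔI/Ī) = (53.6/748.5) ÷ (12110/48055) = 0.28.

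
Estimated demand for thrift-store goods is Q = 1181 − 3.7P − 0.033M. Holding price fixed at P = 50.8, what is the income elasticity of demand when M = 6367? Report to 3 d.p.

-0.268

At P = 50.8, M = 6367: Q = 782.929.
Holding P constant, ∂Q/∂M = −0.033.
η_M = (∂Q/∂M)·(M/Q) = -0.033 × (6367/782.929) = -0.268.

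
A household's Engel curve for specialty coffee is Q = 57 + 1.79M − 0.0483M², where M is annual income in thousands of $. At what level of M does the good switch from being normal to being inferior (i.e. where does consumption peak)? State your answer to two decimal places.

18.53

dQ/dM = 1.79 − 0.0966M.
The good is inferior where dQ/dM < 0. Setting dQ/dM = 0 gives M = 1.79 / 0.0966 = 18.53.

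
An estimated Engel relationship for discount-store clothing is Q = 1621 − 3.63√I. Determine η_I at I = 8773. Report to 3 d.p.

At I = 8773: Q = 1280.999.
dQ/dI = -3.63/(2√I) = -0.0193777 at this income.
η = (dQ/dI)·(I/Q) = -0.0193777 × (8773/1280.999) = -0.133.

-0.133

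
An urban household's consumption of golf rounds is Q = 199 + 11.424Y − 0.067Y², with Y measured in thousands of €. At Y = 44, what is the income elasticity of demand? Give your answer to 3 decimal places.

0.425

At Y = 44: Q = 571.9440.
dQ/dY = 11.424 − 0.134Y = 5.52800.
η = (dQ/dY)·(Y/Q) = 5.52800 × (44/571.9440) = 0.425.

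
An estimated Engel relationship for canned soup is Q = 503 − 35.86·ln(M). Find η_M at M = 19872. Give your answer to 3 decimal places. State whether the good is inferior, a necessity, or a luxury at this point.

-0.242 (inferior good)

At M = 19872: Q = 148.091.
dQ/dM = -35.86/M = -0.00180455 at this income.
η = (dQ/dM)·(M/Q) = -0.00180455 × (19872/148.091) = -0.242.
Since η < 0, the good is an inferior good.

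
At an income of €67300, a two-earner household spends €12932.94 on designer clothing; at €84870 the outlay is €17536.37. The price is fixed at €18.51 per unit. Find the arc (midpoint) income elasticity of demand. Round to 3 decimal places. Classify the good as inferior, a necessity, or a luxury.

1.309 (luxury)

With a constant price, Q₁ = 12932.94/18.51 = 698.700 and Q₂ = 17536.37/18.51 = 947.400 (equivalently, work directly with expenditure since P cancels).
Midpoint %ΔQ = (17536.37 − 12932.94)/15234.66 = 0.30217; midpoint %ΔI = (84870 − 67300)/76085 = 0.23093.
η = 0.30217 / 0.23093 = 1.309.
η > 1 ⇒ luxury.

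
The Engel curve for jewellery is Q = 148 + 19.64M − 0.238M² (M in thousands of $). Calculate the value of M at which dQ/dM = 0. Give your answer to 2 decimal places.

dQ/dM = 19.64 − 0.476M.
The good is inferior where dQ/dM < 0. Setting dQ/dM = 0 gives M = 19.64 / 0.476 = 41.26.

41.26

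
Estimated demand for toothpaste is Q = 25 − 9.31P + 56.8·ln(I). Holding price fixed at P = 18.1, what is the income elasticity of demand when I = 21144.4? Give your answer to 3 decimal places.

0.135

At P = 18.1, I = 21144.4: Q = 422.168.
Holding P constant, ∂Q/∂I = 56.8/I = 0.00268629.
η_I = (∂Q/∂I)·(I/Q) = 0.00268629 × (21144.4/422.168) = 0.135.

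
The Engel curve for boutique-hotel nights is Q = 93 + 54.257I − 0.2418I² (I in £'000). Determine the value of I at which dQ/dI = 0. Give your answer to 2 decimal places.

112.19

dQ/dI = 54.257 − 0.4836I.
The good is inferior where dQ/dI < 0. Setting dQ/dI = 0 gives I = 54.257 / 0.4836 = 112.19.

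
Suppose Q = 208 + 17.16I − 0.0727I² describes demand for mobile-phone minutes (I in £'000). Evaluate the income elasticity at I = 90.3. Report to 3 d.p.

At I = 90.3: Q = 1164.7457.
dQ/dI = 17.16 − 0.1454I = 4.03038.
η = (dQ/dI)·(I/Q) = 4.03038 × (90.3/1164.7457) = 0.312.

0.312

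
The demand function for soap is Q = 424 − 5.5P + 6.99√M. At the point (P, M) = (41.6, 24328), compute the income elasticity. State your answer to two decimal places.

0.42

At P = 41.6, M = 24328: Q = 1285.461.
Holding P constant, ∂Q/∂M = 6.99/(2√M) = 0.0224075.
η_M = (∂Q/∂M)·(M/Q) = 0.0224075 × (24328/1285.461) = 0.42.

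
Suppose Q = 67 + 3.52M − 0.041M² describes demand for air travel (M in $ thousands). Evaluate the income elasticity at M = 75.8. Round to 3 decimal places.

-2.080

At M = 75.8: Q = 98.2448.
dQ/dM = 3.52 − 0.082M = -2.69560.
η = (dQ/dM)·(M/Q) = -2.69560 × (75.8/98.2448) = -2.080.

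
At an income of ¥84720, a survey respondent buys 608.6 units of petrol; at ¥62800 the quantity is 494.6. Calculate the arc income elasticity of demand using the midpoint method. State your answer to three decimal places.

ΔQ = 494.6 − 608.6 = -114; midpoint Q̄ = (608.6 + 494.6)/2 = 551.6.
ΔI = 62800 − 84720 = -21920; midpoint Ī = (84720 + 62800)/2 = 73760.
η = (ΔQ/Q̄) ÷ (ΔI/Ī) = (-114/551.6) ÷ (-21920/73760) = 0.695.

0.695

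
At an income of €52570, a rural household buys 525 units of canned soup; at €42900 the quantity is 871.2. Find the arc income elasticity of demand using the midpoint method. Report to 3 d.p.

ΔQ = 871.2 − 525 = 346.2; midpoint Q̄ = (525 + 871.2)/2 = 698.1.
ΔI = 42900 − 52570 = -9670; midpoint Ī = (52570 + 42900)/2 = 47735.
η = (ΔQ/Q̄) ÷ (ΔI/Ī) = (346.2/698.1) ÷ (-9670/47735) = -2.448.

-2.448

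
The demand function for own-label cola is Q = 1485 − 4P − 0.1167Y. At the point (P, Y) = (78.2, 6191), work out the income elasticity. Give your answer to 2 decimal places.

-1.61

At P = 78.2, Y = 6191: Q = 449.710.
Holding P constant, ∂Q/∂Y = −0.1167.
η_Y = (∂Q/∂Y)·(Y/Q) = -0.1167 × (6191/449.710) = -1.61.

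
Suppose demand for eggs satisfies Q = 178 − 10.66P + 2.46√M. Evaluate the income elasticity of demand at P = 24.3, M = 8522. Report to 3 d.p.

0.777

At P = 24.3, M = 8522: Q = 146.056.
Holding P constant, ∂Q/∂M = 2.46/(2√M) = 0.013324.
η_M = (∂Q/∂M)·(M/Q) = 0.013324 × (8522/146.056) = 0.777.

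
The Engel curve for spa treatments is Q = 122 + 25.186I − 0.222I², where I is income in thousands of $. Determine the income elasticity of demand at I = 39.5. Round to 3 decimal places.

0.392

At I = 39.5: Q = 770.4715.
dQ/dI = 25.186 − 0.444I = 7.64800.
η = (dQ/dI)·(I/Q) = 7.64800 × (39.5/770.4715) = 0.392.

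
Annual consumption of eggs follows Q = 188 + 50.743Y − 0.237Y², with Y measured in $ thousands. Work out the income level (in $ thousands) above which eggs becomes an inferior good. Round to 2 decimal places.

107.05

dQ/dY = 50.743 − 0.474Y.
The good is inferior where dQ/dY < 0. Setting dQ/dY = 0 gives Y = 50.743 / 0.474 = 107.05.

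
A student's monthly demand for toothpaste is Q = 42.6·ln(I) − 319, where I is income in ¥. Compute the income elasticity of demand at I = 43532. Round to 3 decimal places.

At I = 43532: Q = 136.021.
dQ/dI = 42.6/I = 0.00097859 at this income.
η = (dQ/dI)·(I/Q) = 0.00097859 × (43532/136.021) = 0.313.

0.313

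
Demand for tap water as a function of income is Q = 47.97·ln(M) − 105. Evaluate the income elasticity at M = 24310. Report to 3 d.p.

At M = 24310: Q = 379.432.
dQ/dM = 47.97/M = 0.00197326 at this income.
η = (dQ/dM)·(M/Q) = 0.00197326 × (24310/379.432) = 0.126.

0.126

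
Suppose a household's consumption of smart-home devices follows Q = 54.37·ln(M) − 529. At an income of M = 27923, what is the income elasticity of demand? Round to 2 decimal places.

1.97

At M = 27923: Q = 27.597.
dQ/dM = 54.37/M = 0.00194714 at this income.
η = (dQ/dM)·(M/Q) = 0.00194714 × (27923/27.597) = 1.97.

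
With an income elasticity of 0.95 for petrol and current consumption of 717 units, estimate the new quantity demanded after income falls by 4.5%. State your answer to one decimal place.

%ΔQ ≈ η × %ΔI = 0.95 × (-4.5%) = -4.275%.
New Q ≈ 717 × (1 − 0.04275) = 686.3.

686.3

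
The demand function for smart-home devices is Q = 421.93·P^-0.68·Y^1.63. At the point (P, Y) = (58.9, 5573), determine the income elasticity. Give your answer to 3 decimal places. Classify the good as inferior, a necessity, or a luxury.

1.630 (luxury)

For a multiplicative demand Q = A·P^α·Y^β, the income elasticity is β everywhere.
Here β = 1.63, so η = 1.630.
Since η > 1, this is a luxury.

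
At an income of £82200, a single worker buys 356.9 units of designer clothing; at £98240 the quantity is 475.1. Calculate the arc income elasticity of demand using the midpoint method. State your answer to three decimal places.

1.598

ΔQ = 475.1 − 356.9 = 118.2; midpoint Q̄ = (356.9 + 475.1)/2 = 416.
ΔI = 98240 − 82200 = 16040; midpoint Ī = (82200 + 98240)/2 = 90220.
η = (ΔQ/Q̄) ÷ (ΔI/Ī) = (118.2/416) ÷ (16040/90220) = 1.598.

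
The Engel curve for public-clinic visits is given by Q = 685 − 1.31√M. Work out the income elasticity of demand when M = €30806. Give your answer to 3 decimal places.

-0.253

At M = 30806: Q = 455.074.
dQ/dM = -1.31/(2√M) = -0.00373185 at this income.
η = (dQ/dM)·(M/Q) = -0.00373185 × (30806/455.074) = -0.253.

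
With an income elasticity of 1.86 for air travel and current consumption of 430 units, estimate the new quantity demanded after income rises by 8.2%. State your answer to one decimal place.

%ΔQ ≈ η × %ΔI = 1.86 × 8.2% = 15.252%.
New Q ≈ 430 × (1 + 0.15252) = 495.6.

495.6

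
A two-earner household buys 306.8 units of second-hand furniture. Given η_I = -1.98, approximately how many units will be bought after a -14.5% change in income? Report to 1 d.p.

%ΔQ ≈ η × %ΔI = -1.98 × (-14.5%) = 28.71%.
New Q ≈ 306.8 × (1 + 0.2871) = 394.9.

394.9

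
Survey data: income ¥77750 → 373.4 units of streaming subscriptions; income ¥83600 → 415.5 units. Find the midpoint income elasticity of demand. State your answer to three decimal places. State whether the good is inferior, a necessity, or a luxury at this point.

1.472 (luxury)

ΔQ = 415.5 − 373.4 = 42.1; midpoint Q̄ = (373.4 + 415.5)/2 = 394.45.
ΔI = 83600 − 77750 = 5850; midpoint Ī = (77750 + 83600)/2 = 80675.
η = (ΔQ/Q̄) ÷ (ΔI/Ī) = (42.1/394.45) ÷ (5850/80675) = 1.472.
η > 1 ⇒ luxury.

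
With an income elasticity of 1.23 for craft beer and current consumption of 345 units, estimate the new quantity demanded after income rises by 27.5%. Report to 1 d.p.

%ΔQ ≈ η × %ΔI = 1.23 × 27.5% = 33.825%.
New Q ≈ 345 × (1 + 0.33825) = 461.7.

461.7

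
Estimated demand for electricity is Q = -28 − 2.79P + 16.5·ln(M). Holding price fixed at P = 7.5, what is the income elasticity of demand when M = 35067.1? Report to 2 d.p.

0.13

At P = 7.5, M = 35067.1: Q = 123.748.
Holding P constant, ∂Q/∂M = 16.5/M = 0.000470527.
η_M = (∂Q/∂M)·(M/Q) = 0.000470527 × (35067.1/123.748) = 0.13.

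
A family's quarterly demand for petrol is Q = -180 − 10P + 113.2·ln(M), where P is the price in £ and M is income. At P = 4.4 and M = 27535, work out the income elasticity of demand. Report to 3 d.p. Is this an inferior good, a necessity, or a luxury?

At P = 4.4, M = 27535: Q = 933.268.
Holding P constant, ∂Q/∂M = 113.2/M = 0.00411113.
η_M = (∂Q/∂M)·(M/Q) = 0.00411113 × (27535/933.268) = 0.121.
Since 0 < η < 1, this is a necessity.

0.121 (necessity)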